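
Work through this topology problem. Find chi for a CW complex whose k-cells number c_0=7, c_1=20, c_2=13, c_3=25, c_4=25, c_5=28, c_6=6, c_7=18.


chi = sum_k (-1)^k c_k.
= (-1)^0*7 + (-1)^1*20 + (-1)^2*13 + (-1)^3*25 + (-1)^4*25 + (-1)^5*28 + (-1)^6*6 + (-1)^7*18
= (7) + (-20) + (13) + (-25) + (25) + (-28) + (6) + (-18)
= -40

-40


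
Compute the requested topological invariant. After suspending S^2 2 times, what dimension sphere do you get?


Each suspension raises dimension by 1: Sigma S^n = S^{n+1}.
Sigma^2 S^2 = S^{2+2} = S^4

4


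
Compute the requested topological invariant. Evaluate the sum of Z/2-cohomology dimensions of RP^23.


H^k(RP^23; Z/2) = Z/2 for each 0 <= k <= 23.
Total dimension = 23 + 1 = 24

24


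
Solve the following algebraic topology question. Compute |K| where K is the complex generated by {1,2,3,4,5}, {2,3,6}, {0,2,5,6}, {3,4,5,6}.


Each maximal simplex on m vertices has 2^m - 1 nonempty faces.
Take the union (dedupe shared faces).
Total distinct faces = 50

50


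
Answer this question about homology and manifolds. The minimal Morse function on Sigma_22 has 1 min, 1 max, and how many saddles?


A perfect Morse function has m_k = b_k.
For Sigma_22: b_0=1, b_1=2g=44, b_2=1.
Saddles m_1 = 2g = 44

44


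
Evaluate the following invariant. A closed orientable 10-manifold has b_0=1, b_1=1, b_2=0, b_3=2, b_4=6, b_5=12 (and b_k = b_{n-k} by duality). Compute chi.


By Poincare duality b_k = b_{10-k}, so full Betti numbers: b_0=1, b_1=1, b_2=0, b_3=2, b_4=6, b_5=12, b_6=6, b_7=2, b_8=0, b_9=1, b_10=1.
chi = sum (-1)^k b_k = -4

-4


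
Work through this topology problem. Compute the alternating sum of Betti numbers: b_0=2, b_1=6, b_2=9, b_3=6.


chi = sum_k (-1)^k b_k.
= (2) + (-6) + (9) + (-6)
= -1

-1


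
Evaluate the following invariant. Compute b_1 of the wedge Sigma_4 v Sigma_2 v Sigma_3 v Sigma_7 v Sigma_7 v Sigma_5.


For a wedge X v Y: reduced H_k(X v Y) = H_k(X) + H_k(Y).
Each Sigma_g contributes b_1 = 2g.
b_1 = 8 + 4 + 6 + 14 + 14 + 10 = 56

56


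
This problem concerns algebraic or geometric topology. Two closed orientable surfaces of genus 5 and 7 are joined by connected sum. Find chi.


chi(Sigma_5) = 2 - 2*5 = -8
chi(Sigma_7) = 2 - 2*7 = -12
For surfaces: chi(A#B) = chi(A) + chi(B) - 2.
chi = -8 + -12 - 2 = -22

-22


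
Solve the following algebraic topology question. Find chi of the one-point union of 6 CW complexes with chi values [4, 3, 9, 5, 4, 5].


chi(A v B) = chi(A) + chi(B) - 1 (one point identified).
For 6 spaces: chi = (sum chi_i) - (6 - 1).
sum = 30; chi = 30 - 5 = 25

25


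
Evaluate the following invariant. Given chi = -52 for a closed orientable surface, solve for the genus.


chi = 2 - 2g for closed orientable surfaces.
-52 = 2 - 2g
2g = 2 - (-52) = 54
g = 27

27


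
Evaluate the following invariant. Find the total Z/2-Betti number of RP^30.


H^k(RP^30; Z/2) = Z/2 for each 0 <= k <= 30.
Total dimension = 30 + 1 = 31

31


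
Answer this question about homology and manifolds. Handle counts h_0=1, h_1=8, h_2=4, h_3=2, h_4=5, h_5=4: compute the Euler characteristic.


Handles of index k contribute (-1)^k to chi (same as CW cells).
chi = (1) + (-8) + (4) + (-2) + (5) + (-4) = -4

-4


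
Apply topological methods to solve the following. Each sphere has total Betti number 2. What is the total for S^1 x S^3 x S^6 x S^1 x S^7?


Total Betti number is multiplicative under products.
Each S^d (d>=1) has total Betti number 2.
There are 5 sphere factors.
Total = 2^5 = 32

32


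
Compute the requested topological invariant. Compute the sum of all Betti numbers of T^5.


b_k(T^5) = C(5,k), so the sum over k is sum_k C(5,k) = 2^5.
Total = 2^5 = 32

32


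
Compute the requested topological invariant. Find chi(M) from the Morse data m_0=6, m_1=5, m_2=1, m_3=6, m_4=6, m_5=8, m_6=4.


Morse theory: chi(M) = sum_k (-1)^k m_k where m_k = #(index-k critical points).
= (6) + (-5) + (1) + (-6) + (6) + (-8) + (4) = -2

-2


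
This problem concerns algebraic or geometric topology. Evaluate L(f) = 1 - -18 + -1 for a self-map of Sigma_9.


L(f) = tr(f_0*) - tr(f_1*) + tr(f_2*).
= 1 - (-18) + (-1)
= 18

18


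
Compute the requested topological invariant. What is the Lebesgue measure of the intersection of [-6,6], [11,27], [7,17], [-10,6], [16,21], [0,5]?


Intersection = [max(a_i), min(b_i)] = [16, 5].
Since 16 > 5, the intersection is empty.
Length = 0

0


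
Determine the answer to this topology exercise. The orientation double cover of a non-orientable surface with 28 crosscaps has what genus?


chi(N_28) = 2 - 28 = -26.
Double cover: chi(Sigma_g) = 2 * chi(N_28) = 2*(-26) = -52.
2 - 2g = -52, so g = (2 - (-52))/2 = 54/2 = 27

27


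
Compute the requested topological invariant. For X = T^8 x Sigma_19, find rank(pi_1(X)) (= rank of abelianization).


pi_1(A x B) = pi_1(A) x pi_1(B); rank of abelianization = b_1.
b_1(T^8) = 8, b_1(Sigma_19) = 2*19 = 38.
b_1(product) = 8 + 38 = 46

46


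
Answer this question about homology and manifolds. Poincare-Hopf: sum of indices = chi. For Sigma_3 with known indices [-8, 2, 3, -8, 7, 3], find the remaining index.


Poincare-Hopf: sum of indices = chi(M).
chi(Sigma_3) = 2 - 2*3 = -4.
Sum of known indices = -1.
x = chi - (sum known) = -4 - (-1) = -3

-3


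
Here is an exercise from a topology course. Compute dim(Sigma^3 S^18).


Each suspension raises dimension by 1: Sigma S^n = S^{n+1}.
Sigma^3 S^18 = S^{18+3} = S^21

21


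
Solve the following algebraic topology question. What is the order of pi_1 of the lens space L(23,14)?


pi_1(L(p,q)) = Z/pZ for any q coprime to p.
|pi_1(L(23,14))| = 23

23


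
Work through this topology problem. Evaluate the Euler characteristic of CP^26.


CP^26 has one cell in each even dimension 0, 2, ..., 2*26 (26+1 cells total).
All cells are even-dimensional, so chi = number of cells.
chi = 26 + 1 = 27

27


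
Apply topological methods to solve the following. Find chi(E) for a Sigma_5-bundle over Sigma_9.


For a fiber bundle F -> E -> B (with CW structure): chi(E) = chi(B) * chi(F).
chi(Sigma_9) = -16, chi(Sigma_5) = -8.
chi(E) = (-16) * (-8) = 128

128


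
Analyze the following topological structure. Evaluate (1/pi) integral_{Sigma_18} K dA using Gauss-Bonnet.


Gauss-Bonnet: integral K dA = 2*pi*chi(M).
chi(Sigma_18) = 2 - 2*18 = -34.
(integral K dA)/pi = 2*chi = 2*(-34) = -68

-68


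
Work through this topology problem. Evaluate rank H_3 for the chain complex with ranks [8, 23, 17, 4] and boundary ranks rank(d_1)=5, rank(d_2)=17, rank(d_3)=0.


rank H_k = rank(ker d_k) - rank(im d_{k+1}).
rank(ker d_3) = rank(C_3) - rank(d_3) = 4 - 0 = 4.
rank(im d_{3+1}) = 0.
rank H_3 = 4 - 0 = 4

4


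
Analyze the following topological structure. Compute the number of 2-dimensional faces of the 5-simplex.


Delta^5 has 5+1 vertices. A 2-face is a choice of 2+1 vertices.
f_2 = C(5+1, 2+1) = C(6,3) = 20

20


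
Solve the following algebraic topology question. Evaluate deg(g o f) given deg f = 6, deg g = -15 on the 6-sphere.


Degree is multiplicative under composition: deg(g o f) = deg(g) * deg(f).
= -15 * 6 = -90

-90


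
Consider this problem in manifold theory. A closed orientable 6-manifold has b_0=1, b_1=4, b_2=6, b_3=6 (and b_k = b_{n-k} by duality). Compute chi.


By Poincare duality b_k = b_{6-k}, so full Betti numbers: b_0=1, b_1=4, b_2=6, b_3=6, b_4=6, b_5=4, b_6=1.
chi = sum (-1)^k b_k = 0

0


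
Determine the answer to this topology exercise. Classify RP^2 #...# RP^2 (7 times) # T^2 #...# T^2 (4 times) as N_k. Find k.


Since a >= 1, the sum is non-orientable; each T^2 can be replaced by RP^2 # RP^2 (since T^2#RP^2 = 3RP^2).
Total crosscaps k = 7 + 2*4 = 15.
Check via chi: chi = 7*1 + 4*0 - (7+4-1)*2 = -13 = 2 - k = -13. Consistent.

15


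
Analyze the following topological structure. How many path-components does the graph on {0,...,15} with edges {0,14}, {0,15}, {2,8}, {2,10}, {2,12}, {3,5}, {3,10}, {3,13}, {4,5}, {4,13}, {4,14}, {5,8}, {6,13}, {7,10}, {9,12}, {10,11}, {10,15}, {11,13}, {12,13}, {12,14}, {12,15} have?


Run DFS/union-find over 16 vertices.
V = 16, E = 21.
Number of components = 2

2


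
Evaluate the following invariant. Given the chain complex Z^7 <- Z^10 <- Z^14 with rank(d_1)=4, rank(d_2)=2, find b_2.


rank H_k = rank(ker d_k) - rank(im d_{k+1}).
rank(ker d_2) = rank(C_2) - rank(d_2) = 14 - 2 = 12.
rank(im d_{2+1}) = 0.
rank H_2 = 12 - 0 = 12

12


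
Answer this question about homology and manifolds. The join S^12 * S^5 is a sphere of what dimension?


Join of spheres: S^m * S^n = S^{m+n+1}.
dim = 12 + 5 + 1 = 18

18


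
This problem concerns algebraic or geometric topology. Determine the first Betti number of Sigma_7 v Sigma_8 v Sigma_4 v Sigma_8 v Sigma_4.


For a wedge X v Y: reduced H_k(X v Y) = H_k(X) + H_k(Y).
Each Sigma_g contributes b_1 = 2g.
b_1 = 14 + 16 + 8 + 16 + 8 = 62

62


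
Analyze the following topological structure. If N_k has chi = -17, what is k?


chi = 2 - k for closed non-orientable surfaces with k crosscaps.
-17 = 2 - k
k = 2 - (-17) = 19

19


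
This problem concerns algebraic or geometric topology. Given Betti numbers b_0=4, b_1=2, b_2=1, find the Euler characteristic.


chi = sum_k (-1)^k b_k.
= (4) + (-2) + (1)
= 3

3


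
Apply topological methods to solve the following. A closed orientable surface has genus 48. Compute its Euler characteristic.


For a closed orientable surface of genus g: chi = 2 - 2g.
Here g = 48.
chi = 2 - 2*48 = 2 - 96 = -94

-94


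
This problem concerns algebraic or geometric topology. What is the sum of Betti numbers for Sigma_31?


For Sigma_31: b_0 = 1, b_1 = 2g = 62, b_2 = 1.
Total = 1 + 62 + 1 = 64

64


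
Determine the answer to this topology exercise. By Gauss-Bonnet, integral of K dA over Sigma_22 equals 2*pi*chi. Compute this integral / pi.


Gauss-Bonnet: integral K dA = 2*pi*chi(M).
chi(Sigma_22) = 2 - 2*22 = -42.
(integral K dA)/pi = 2*chi = 2*(-42) = -84

-84


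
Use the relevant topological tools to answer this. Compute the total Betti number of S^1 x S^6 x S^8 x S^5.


Total Betti number is multiplicative under products.
Each S^d (d>=1) has total Betti number 2.
There are 4 sphere factors.
Total = 2^4 = 16

16


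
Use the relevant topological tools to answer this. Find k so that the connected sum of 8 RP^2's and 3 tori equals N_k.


Since a >= 1, the sum is non-orientable; each T^2 can be replaced by RP^2 # RP^2 (since T^2#RP^2 = 3RP^2).
Total crosscaps k = 8 + 2*3 = 14.
Check via chi: chi = 8*1 + 3*0 - (8+3-1)*2 = -12 = 2 - k = -12. Consistent.

14


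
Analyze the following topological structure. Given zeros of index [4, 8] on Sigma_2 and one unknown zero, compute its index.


Poincare-Hopf: sum of indices = chi(M).
chi(Sigma_2) = 2 - 2*2 = -2.
Sum of known indices = 12.
x = chi - (sum known) = -2 - (12) = -14

-14


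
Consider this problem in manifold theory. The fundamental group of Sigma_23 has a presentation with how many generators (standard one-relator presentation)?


Standard presentation: pi_1(Sigma_g) = <a_1,b_1,...,a_g,b_g | [a_1,b_1]...[a_g,b_g] = 1>.
Number of generators = 2g = 2*23 = 46

46


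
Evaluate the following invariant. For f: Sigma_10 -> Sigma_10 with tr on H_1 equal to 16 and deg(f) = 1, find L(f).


L(f) = tr(f_0*) - tr(f_1*) + tr(f_2*).
= 1 - (16) + (1)
= -14

-14


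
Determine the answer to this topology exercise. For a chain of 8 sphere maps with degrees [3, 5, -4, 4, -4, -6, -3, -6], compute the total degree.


Degree is multiplicative: deg(composition) = product of degrees.
= (3) * (5) * (-4) * (4) * (-4) * (-6) * (-3) * (-6) = -103680

-103680


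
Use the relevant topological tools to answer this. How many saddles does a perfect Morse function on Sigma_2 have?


A perfect Morse function has m_k = b_k.
For Sigma_2: b_0=1, b_1=2g=4, b_2=1.
Saddles m_1 = 2g = 4

4


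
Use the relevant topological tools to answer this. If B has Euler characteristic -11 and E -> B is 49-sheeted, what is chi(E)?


For a finite covering: chi(E) = (number of sheets) * chi(B).
chi(E) = 49 * (-11) = -539

-539


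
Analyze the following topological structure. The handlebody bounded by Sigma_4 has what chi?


A genus-g handlebody deformation retracts to a wedge of g circles.
chi(vee_g S^1) = 1 - g.
chi(H_4) = 1 - 4 = -3

-3


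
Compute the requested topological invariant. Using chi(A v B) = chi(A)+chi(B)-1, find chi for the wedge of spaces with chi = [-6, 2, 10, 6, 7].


chi(A v B) = chi(A) + chi(B) - 1 (one point identified).
For 5 spaces: chi = (sum chi_i) - (5 - 1).
sum = 19; chi = 19 - 4 = 15

15


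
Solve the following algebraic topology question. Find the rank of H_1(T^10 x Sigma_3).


pi_1(A x B) = pi_1(A) x pi_1(B); rank of abelianization = b_1.
b_1(T^10) = 10, b_1(Sigma_3) = 2*3 = 6.
b_1(product) = 10 + 6 = 16

16


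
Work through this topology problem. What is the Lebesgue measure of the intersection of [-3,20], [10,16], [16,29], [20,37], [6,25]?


Intersection = [max(a_i), min(b_i)] = [20, 16].
Since 20 > 16, the intersection is empty.
Length = 0

0


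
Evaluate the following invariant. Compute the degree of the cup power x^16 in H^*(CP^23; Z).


|x| = 2 in H^*(CP^n).
|x^16| = 16 * |x| = 16 * 2 = 32

32


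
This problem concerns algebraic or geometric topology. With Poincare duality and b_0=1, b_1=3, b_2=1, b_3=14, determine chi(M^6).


By Poincare duality b_k = b_{6-k}, so full Betti numbers: b_0=1, b_1=3, b_2=1, b_3=14, b_4=1, b_5=3, b_6=1.
chi = sum (-1)^k b_k = -16

-16


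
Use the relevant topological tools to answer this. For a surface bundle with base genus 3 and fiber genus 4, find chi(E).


For a fiber bundle F -> E -> B (with CW structure): chi(E) = chi(B) * chi(F).
chi(Sigma_3) = -4, chi(Sigma_4) = -6.
chi(E) = (-4) * (-6) = 24

24


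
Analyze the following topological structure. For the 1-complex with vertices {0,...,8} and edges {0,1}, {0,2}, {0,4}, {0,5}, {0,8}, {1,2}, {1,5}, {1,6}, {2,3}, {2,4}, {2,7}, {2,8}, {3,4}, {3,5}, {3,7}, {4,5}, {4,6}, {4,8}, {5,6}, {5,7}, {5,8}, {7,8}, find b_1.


b_1 = E - V + (number of components).
E = 22, V = 9, components = 1.
b_1 = 22 - 9 + 1 = 14

14


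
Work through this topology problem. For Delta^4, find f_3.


Delta^4 has 4+1 vertices. A 3-face is a choice of 3+1 vertices.
f_3 = C(4+1, 3+1) = C(5,4) = 5

5


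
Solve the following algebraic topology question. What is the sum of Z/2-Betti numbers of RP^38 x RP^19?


dim H^*(RP^n; Z/2) = n+1 (one Z/2 in each degree 0..n).
Total Betti number is multiplicative.
Total = (38+1) * (19+1) = 39 * 20 = 780

780


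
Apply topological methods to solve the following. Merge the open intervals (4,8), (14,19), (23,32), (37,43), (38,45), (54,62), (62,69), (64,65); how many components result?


Sort and merge overlapping open intervals.
Merged: (4,8), (14,19), (23,32), (37,45), (54,62), (62,69).
Number of components = 6

6


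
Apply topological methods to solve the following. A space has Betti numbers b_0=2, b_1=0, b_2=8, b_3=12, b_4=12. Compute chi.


chi = sum_k (-1)^k b_k.
= (2) + (0) + (8) + (-12) + (12)
= 10

10


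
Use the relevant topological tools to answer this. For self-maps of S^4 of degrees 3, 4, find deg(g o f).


Degree is multiplicative under composition: deg(g o f) = deg(g) * deg(f).
= 4 * 3 = 12

12


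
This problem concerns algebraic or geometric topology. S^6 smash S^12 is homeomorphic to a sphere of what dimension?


S^m ^ S^n = S^{m+n}.
k = 6 + 12 = 18

18


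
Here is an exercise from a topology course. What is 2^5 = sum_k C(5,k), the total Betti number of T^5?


b_k(T^5) = C(5,k), so the sum over k is sum_k C(5,k) = 2^5.
Total = 2^5 = 32

32


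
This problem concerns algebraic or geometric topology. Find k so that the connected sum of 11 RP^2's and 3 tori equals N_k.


Since a >= 1, the sum is non-orientable; each T^2 can be replaced by RP^2 # RP^2 (since T^2#RP^2 = 3RP^2).
Total crosscaps k = 11 + 2*3 = 17.
Check via chi: chi = 11*1 + 3*0 - (11+3-1)*2 = -15 = 2 - k = -15. Consistent.

17


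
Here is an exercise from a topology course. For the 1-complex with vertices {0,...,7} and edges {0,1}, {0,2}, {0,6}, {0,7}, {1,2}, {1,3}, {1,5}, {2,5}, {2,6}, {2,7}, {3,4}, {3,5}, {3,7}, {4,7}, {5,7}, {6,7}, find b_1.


b_1 = E - V + (number of components).
E = 16, V = 8, components = 1.
b_1 = 16 - 8 + 1 = 9

9


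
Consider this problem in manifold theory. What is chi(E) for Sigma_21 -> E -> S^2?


chi(S^2) = 2 (n even), chi(Sigma_21) = 2 - 2*21 = -40.
chi(E) = 2 * (-40) = -80

-80


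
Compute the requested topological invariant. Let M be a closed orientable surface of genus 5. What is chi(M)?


For a closed orientable surface of genus g: chi = 2 - 2g.
Here g = 5.
chi = 2 - 2*5 = 2 - 10 = -8

-8


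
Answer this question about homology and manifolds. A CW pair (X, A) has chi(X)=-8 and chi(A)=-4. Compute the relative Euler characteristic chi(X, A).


Relative Euler characteristic: chi(X, A) = chi(X) - chi(A).
= -8 - (-4) = -4

-4


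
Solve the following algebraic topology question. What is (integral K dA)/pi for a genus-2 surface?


Gauss-Bonnet: integral K dA = 2*pi*chi(M).
chi(Sigma_2) = 2 - 2*2 = -2.
(integral K dA)/pi = 2*chi = 2*(-2) = -4

-4


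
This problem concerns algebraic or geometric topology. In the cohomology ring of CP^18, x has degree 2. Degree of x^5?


|x| = 2 in H^*(CP^n).
|x^5| = 5 * |x| = 5 * 2 = 10

10


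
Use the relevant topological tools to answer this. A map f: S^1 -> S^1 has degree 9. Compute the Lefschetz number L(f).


On S^1: L(f) = tr(f_0*) + (-1)^1 tr(f_1*) = 1 + (-1)^1 * deg(f).
L(f) = 1 + (-1)^1 * 9 = 1 + -9 = -8

-8


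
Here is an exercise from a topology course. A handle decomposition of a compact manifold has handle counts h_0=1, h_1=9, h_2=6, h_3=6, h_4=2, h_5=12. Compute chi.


Handles of index k contribute (-1)^k to chi (same as CW cells).
chi = (1) + (-9) + (6) + (-6) + (2) + (-12) = -18

-18


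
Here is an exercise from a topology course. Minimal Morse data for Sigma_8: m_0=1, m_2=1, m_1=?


A perfect Morse function has m_k = b_k.
For Sigma_8: b_0=1, b_1=2g=16, b_2=1.
Saddles m_1 = 2g = 16

16


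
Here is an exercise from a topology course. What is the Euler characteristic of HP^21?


HP^21 has one cell in each dimension 0, 4, ..., 4*21 (21+1 cells, all even-dim).
chi = 21 + 1 = 22

22


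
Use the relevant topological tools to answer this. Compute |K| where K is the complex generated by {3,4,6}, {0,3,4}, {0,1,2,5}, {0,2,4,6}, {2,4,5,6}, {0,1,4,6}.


Each maximal simplex on m vertices has 2^m - 1 nonempty faces.
Take the union (dedupe shared faces).
Total distinct faces = 45

45


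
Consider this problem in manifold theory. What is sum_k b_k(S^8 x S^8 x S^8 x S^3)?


Total Betti number is multiplicative under products.
Each S^d (d>=1) has total Betti number 2.
There are 4 sphere factors.
Total = 2^4 = 16

16


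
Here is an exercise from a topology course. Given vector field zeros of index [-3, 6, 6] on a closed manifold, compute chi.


Poincare-Hopf: chi(M) = sum of indices of zeros.
chi = (-3) + (6) + (6) = 9

9


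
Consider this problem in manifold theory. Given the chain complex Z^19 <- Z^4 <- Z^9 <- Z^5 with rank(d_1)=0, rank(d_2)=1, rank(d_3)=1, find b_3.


rank H_k = rank(ker d_k) - rank(im d_{k+1}).
rank(ker d_3) = rank(C_3) - rank(d_3) = 5 - 1 = 4.
rank(im d_{3+1}) = 0.
rank H_3 = 4 - 0 = 4

4


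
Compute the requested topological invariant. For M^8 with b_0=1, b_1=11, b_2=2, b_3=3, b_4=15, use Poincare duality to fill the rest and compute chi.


By Poincare duality b_k = b_{8-k}, so full Betti numbers: b_0=1, b_1=11, b_2=2, b_3=3, b_4=15, b_5=3, b_6=2, b_7=11, b_8=1.
chi = sum (-1)^k b_k = -7

-7


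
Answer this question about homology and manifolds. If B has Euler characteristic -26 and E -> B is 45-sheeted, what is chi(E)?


For a finite covering: chi(E) = (number of sheets) * chi(B).
chi(E) = 45 * (-26) = -1170

-1170


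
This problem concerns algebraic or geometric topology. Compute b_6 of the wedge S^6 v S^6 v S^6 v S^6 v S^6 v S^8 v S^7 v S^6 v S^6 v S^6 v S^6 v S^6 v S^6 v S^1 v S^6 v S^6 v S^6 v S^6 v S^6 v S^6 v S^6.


For a wedge of spheres, H_k (k>0) is free on one generator per sphere of dimension k.
Spheres of dimension 6: count = 18.
b_6 = 18

18


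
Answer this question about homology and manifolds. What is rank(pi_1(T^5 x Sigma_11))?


pi_1(A x B) = pi_1(A) x pi_1(B); rank of abelianization = b_1.
b_1(T^5) = 5, b_1(Sigma_11) = 2*11 = 22.
b_1(product) = 5 + 22 = 27

27


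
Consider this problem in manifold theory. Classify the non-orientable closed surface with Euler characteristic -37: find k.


chi = 2 - k for closed non-orientable surfaces with k crosscaps.
-37 = 2 - k
k = 2 - (-37) = 39

39


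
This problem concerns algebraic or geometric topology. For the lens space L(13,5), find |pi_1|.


pi_1(L(p,q)) = Z/pZ for any q coprime to p.
|pi_1(L(13,5))| = 13

13


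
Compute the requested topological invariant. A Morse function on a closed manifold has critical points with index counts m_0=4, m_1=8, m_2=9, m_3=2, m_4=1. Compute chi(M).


Morse theory: chi(M) = sum_k (-1)^k m_k where m_k = #(index-k critical points).
= (4) + (-8) + (9) + (-2) + (1) = 4

4


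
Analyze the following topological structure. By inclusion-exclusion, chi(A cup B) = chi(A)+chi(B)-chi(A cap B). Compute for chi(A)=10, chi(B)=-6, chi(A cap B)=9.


chi(A cup B) = chi(A) + chi(B) - chi(A cap B)
= 10 + (-6) - (9)
= -5

-5


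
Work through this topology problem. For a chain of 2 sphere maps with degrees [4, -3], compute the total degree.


Degree is multiplicative: deg(composition) = product of degrees.
= (4) * (-3) = -12

-12


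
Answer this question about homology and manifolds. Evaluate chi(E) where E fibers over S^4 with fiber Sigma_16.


chi(S^4) = 2 (n even), chi(Sigma_16) = 2 - 2*16 = -30.
chi(E) = 2 * (-30) = -60

-60


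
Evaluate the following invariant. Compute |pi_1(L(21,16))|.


pi_1(L(p,q)) = Z/pZ for any q coprime to p.
|pi_1(L(21,16))| = 21

21


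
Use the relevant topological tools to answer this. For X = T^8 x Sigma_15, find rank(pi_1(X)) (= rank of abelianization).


pi_1(A x B) = pi_1(A) x pi_1(B); rank of abelianization = b_1.
b_1(T^8) = 8, b_1(Sigma_15) = 2*15 = 30.
b_1(product) = 8 + 30 = 38

38


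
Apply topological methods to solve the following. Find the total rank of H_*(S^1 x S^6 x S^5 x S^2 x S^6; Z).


Total Betti number is multiplicative under products.
Each S^d (d>=1) has total Betti number 2.
There are 5 sphere factors.
Total = 2^5 = 32

32


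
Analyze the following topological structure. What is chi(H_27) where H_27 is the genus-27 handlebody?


A genus-g handlebody deformation retracts to a wedge of g circles.
chi(vee_g S^1) = 1 - g.
chi(H_27) = 1 - 27 = -26

-26


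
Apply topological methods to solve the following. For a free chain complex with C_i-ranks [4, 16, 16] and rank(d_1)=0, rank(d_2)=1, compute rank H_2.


rank H_k = rank(ker d_k) - rank(im d_{k+1}).
rank(ker d_2) = rank(C_2) - rank(d_2) = 16 - 1 = 15.
rank(im d_{2+1}) = 0.
rank H_2 = 15 - 0 = 15

15


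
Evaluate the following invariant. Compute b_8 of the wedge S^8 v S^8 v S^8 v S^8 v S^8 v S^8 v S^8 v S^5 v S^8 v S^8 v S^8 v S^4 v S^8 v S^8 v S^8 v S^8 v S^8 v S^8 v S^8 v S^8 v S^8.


For a wedge of spheres, H_k (k>0) is free on one generator per sphere of dimension k.
Spheres of dimension 8: count = 19.
b_8 = 19

19


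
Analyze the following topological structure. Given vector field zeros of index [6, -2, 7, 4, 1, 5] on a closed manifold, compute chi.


Poincare-Hopf: chi(M) = sum of indices of zeros.
chi = (6) + (-2) + (7) + (4) + (1) + (5) = 21

21


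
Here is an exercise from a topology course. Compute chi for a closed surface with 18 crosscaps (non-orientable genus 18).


For a non-orientable closed surface with k crosscaps: chi = 2 - k.
Here k = 18.
chi = 2 - 18 = -16

-16


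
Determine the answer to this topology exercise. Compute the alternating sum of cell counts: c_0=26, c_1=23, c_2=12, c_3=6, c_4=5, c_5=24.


chi = sum_k (-1)^k c_k.
= (-1)^0*26 + (-1)^1*23 + (-1)^2*12 + (-1)^3*6 + (-1)^4*5 + (-1)^5*24
= (26) + (-23) + (12) + (-6) + (5) + (-24)
= -10

-10


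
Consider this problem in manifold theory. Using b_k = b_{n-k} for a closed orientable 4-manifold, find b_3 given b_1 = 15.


Poincare duality for closed orientable n-manifolds: b_k = b_{n-k}.
Here n = 4, so b_3 = b_1 = 15

15


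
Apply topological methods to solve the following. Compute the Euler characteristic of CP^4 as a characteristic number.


For any closed oriented manifold, <e(TM),[M]> = chi(M).
chi(CP^4) = 4+1 = 5

5


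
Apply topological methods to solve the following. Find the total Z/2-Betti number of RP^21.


H^k(RP^21; Z/2) = Z/2 for each 0 <= k <= 21.
Total dimension = 21 + 1 = 22

22


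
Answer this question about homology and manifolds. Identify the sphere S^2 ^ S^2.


S^m ^ S^n = S^{m+n}.
k = 2 + 2 = 4

4


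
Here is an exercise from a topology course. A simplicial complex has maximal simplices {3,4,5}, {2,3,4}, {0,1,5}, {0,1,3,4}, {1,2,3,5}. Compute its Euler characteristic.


Enumerate all faces; f-vector: f_0=6, f_1=14, f_2=11, f_3=2.
chi = sum (-1)^k f_k = 1

1


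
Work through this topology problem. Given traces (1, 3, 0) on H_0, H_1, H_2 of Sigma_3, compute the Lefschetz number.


L(f) = tr(f_0*) - tr(f_1*) + tr(f_2*).
= 1 - (3) + (0)
= -2

-2


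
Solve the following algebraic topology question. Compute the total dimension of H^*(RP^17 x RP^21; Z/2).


dim H^*(RP^n; Z/2) = n+1 (one Z/2 in each degree 0..n).
Total Betti number is multiplicative.
Total = (17+1) * (21+1) = 18 * 22 = 396

396


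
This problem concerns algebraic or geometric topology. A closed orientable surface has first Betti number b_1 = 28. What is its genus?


For a closed orientable surface: b_1 = 2g.
28 = 2g
g = 28 / 2 = 14

14


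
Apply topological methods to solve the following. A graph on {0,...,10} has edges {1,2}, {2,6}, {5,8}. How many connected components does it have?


Run DFS/union-find over 11 vertices.
V = 11, E = 3.
Number of components = 8

8


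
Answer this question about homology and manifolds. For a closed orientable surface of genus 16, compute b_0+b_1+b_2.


For Sigma_16: b_0 = 1, b_1 = 2g = 32, b_2 = 1.
Total = 1 + 32 + 1 = 34

34


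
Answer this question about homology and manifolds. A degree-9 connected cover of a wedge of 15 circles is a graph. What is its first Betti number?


Nielsen-Schreier: an index-n subgroup of F_r is free of rank 1 + n(r-1).
Equivalently: chi(cover) = n*chi(base); chi(vee_r S^1) = 1 - 15 = -14.
chi(E) = 9*(-14) = -126; rank = 1 - chi(E) = 1 - (-126) = 127.
rank = 1 + 9*(15-1) = 1 + 126 = 127

127


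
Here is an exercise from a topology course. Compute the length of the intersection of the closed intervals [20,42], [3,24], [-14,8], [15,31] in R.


Intersection = [max(a_i), min(b_i)] = [20, 8].
Since 20 > 8, the intersection is empty.
Length = 0

0


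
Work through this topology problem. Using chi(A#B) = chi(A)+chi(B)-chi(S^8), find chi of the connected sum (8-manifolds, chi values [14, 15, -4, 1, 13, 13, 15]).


For n-manifolds: chi(A#B) = chi(A) + chi(B) - chi(S^8).
chi(S^8) = 1 + (-1)^8 = 2.
chi(#) = (sum chi_i) - (7-1)*chi(S^8) = 67 - 6*2 = 55

55


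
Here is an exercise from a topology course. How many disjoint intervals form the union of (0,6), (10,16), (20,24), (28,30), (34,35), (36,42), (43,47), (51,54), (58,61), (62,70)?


Sort and merge overlapping open intervals.
Merged: (0,6), (10,16), (20,24), (28,30), (34,35), (36,42), (43,47), (51,54), (58,61), (62,70).
Number of components = 10

10


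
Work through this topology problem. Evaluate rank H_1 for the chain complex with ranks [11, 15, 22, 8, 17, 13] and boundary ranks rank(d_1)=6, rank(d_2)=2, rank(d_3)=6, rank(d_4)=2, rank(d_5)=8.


rank H_k = rank(ker d_k) - rank(im d_{k+1}).
rank(ker d_1) = rank(C_1) - rank(d_1) = 15 - 6 = 9.
rank(im d_{1+1}) = 2.
rank H_1 = 9 - 2 = 7

7


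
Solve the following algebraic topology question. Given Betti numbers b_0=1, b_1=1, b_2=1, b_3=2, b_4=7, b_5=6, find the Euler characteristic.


chi = sum_k (-1)^k b_k.
= (1) + (-1) + (1) + (-2) + (7) + (-6)
= 0

0


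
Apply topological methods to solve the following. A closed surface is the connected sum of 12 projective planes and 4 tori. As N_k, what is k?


Since a >= 1, the sum is non-orientable; each T^2 can be replaced by RP^2 # RP^2 (since T^2#RP^2 = 3RP^2).
Total crosscaps k = 12 + 2*4 = 20.
Check via chi: chi = 12*1 + 4*0 - (12+4-1)*2 = -18 = 2 - k = -18. Consistent.

20


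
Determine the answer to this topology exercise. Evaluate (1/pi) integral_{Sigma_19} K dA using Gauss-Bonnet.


Gauss-Bonnet: integral K dA = 2*pi*chi(M).
chi(Sigma_19) = 2 - 2*19 = -36.
(integral K dA)/pi = 2*chi = 2*(-36) = -72

-72


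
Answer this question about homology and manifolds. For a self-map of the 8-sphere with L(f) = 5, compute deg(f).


L(f) = 1 + (-1)^8 deg(f) on S^8.
5 = 1 + (-1)^8 * deg(f)
(-1)^8 * deg(f) = 4
deg(f) = 4

4


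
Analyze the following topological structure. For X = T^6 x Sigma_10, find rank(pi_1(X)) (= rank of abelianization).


pi_1(A x B) = pi_1(A) x pi_1(B); rank of abelianization = b_1.
b_1(T^6) = 6, b_1(Sigma_10) = 2*10 = 20.
b_1(product) = 6 + 20 = 26

26


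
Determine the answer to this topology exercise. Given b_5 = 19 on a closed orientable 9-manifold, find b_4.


Poincare duality for closed orientable n-manifolds: b_k = b_{n-k}.
Here n = 9, so b_4 = b_5 = 19

19


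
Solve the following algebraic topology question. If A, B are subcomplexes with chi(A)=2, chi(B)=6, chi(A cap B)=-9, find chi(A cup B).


chi(A cup B) = chi(A) + chi(B) - chi(A cap B)
= 2 + (6) - (-9)
= 17

17


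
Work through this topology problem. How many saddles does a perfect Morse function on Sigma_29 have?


A perfect Morse function has m_k = b_k.
For Sigma_29: b_0=1, b_1=2g=58, b_2=1.
Saddles m_1 = 2g = 58

58


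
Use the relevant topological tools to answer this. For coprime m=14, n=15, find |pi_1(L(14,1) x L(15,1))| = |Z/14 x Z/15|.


pi_1(X x Y) = pi_1(X) x pi_1(Y).
pi_1(L(14,1)) = Z/14, pi_1(L(15,1)) = Z/15.
|Z/14 x Z/15| = 14 * 15 = 210

210


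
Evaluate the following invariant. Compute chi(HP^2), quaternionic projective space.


HP^2 has one cell in each dimension 0, 4, ..., 4*2 (2+1 cells, all even-dim).
chi = 2 + 1 = 3

3


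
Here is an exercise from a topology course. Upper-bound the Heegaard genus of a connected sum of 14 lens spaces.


Heegaard genus satisfies g(A#B) <= g(A) + g(B).
Each lens space has g = 1.
Upper bound: 14 * 1 = 14

14


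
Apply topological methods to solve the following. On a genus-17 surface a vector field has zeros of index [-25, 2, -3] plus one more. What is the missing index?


Poincare-Hopf: sum of indices = chi(M).
chi(Sigma_17) = 2 - 2*17 = -32.
Sum of known indices = -26.
x = chi - (sum known) = -32 - (-26) = -6

-6


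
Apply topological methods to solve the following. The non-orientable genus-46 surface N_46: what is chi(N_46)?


For a non-orientable closed surface with k crosscaps: chi = 2 - k.
Here k = 46.
chi = 2 - 46 = -44

-44


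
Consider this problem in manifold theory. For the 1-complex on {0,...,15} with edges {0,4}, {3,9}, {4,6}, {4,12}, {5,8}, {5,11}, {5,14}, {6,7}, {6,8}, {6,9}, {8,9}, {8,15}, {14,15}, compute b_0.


Run DFS/union-find over 16 vertices.
V = 16, E = 13.
Number of components = 5

5


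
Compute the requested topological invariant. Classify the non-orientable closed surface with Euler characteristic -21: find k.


chi = 2 - k for closed non-orientable surfaces with k crosscaps.
-21 = 2 - k
k = 2 - (-21) = 23

23


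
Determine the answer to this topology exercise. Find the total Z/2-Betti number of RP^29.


H^k(RP^29; Z/2) = Z/2 for each 0 <= k <= 29.
Total dimension = 29 + 1 = 30

30


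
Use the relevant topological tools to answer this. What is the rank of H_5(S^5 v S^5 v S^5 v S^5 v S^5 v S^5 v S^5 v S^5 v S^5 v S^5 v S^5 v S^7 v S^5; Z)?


For a wedge of spheres, H_k (k>0) is free on one generator per sphere of dimension k.
Spheres of dimension 5: count = 12.
b_5 = 12

12


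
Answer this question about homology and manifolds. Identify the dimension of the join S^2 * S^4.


Join of spheres: S^m * S^n = S^{m+n+1}.
dim = 2 + 4 + 1 = 7

7


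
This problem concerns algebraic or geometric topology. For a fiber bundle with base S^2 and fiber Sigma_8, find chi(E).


chi(S^2) = 2 (n even), chi(Sigma_8) = 2 - 2*8 = -14.
chi(E) = 2 * (-14) = -28

-28


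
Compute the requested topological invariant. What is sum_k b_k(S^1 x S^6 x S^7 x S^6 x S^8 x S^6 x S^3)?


Total Betti number is multiplicative under products.
Each S^d (d>=1) has total Betti number 2.
There are 7 sphere factors.
Total = 2^7 = 128

128


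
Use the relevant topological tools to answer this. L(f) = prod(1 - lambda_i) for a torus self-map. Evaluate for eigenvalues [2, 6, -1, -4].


For a torus self-map: L(f) = det(I - A) where A acts on H_1.
L(f) = (1-2) * (1-6) * (1--1) * (1--4) = -1 * -5 * 2 * 5 = 50

50


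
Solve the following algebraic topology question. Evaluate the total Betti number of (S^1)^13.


b_k(T^13) = C(13,k), so the sum over k is sum_k C(13,k) = 2^13.
Total = 2^13 = 8192

8192


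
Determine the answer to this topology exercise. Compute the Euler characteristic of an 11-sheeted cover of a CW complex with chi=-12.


For a finite covering: chi(E) = (number of sheets) * chi(B).
chi(E) = 11 * (-12) = -132

-132


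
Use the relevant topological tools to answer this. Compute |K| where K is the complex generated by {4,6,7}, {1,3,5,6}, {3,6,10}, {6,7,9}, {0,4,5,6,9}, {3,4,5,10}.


Each maximal simplex on m vertices has 2^m - 1 nonempty faces.
Take the union (dedupe shared faces).
Total distinct faces = 61

61


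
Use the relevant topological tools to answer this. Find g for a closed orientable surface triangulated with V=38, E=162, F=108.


chi = V - E + F = 38 - 162 + 108 = -16
For orientable closed surface: chi = 2 - 2g, so g = (2 - chi)/2.
g = (2 - (-16)) / 2 = 18 / 2 = 9

9


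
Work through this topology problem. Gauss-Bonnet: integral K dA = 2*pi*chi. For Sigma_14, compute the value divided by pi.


Gauss-Bonnet: integral K dA = 2*pi*chi(M).
chi(Sigma_14) = 2 - 2*14 = -26.
(integral K dA)/pi = 2*chi = 2*(-26) = -52

-52


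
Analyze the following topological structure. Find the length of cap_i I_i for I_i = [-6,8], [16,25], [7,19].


Intersection = [max(a_i), min(b_i)] = [16, 8].
Since 16 > 8, the intersection is empty.
Length = 0

0


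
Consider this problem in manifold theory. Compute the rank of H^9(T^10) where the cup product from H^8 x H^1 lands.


Cup product: H^p x H^q -> H^{p+q}; here p+q = 8+1 = 9.
rank H^k(T^n) = C(n,k).
C(10,9) = 10

10


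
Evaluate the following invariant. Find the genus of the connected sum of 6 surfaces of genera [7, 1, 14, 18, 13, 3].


Genus is additive under connected sum of orientable surfaces.
g = 7 + 1 + 14 + 18 + 13 + 3 = 56

56


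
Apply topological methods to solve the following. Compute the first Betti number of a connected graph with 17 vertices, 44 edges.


For a connected graph: rank(pi_1) = b_1 = E - V + 1 = 1 - chi.
chi = V - E = 17 - 44 = -27.
rank = 1 - (-27) = 44 - 17 + 1 = 28

28


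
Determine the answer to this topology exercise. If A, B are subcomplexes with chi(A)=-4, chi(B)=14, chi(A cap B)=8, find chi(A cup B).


chi(A cup B) = chi(A) + chi(B) - chi(A cap B)
= -4 + (14) - (8)
= 2

2


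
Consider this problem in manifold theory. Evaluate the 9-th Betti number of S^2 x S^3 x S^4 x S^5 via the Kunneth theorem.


Each S^d has Poincare polynomial 1 + t^d.
The product S^2 x S^3 x S^4 x S^5 has Poincare polynomial prod(1+t^d_i).
Expanding: b_0=1, b_2=1, b_3=1, b_4=1, b_5=2, b_6=1, b_7=2, b_8=1, b_9=2, b_10=1, b_11=1, b_12=1, b_14=1.
b_9 = 2

2


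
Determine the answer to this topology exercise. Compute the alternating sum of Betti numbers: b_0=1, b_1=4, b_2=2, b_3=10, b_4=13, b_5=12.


chi = sum_k (-1)^k b_k.
= (1) + (-4) + (2) + (-10) + (13) + (-12)
= -10

-10


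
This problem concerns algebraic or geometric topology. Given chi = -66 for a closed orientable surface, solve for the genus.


chi = 2 - 2g for closed orientable surfaces.
-66 = 2 - 2g
2g = 2 - (-66) = 68
g = 34

34


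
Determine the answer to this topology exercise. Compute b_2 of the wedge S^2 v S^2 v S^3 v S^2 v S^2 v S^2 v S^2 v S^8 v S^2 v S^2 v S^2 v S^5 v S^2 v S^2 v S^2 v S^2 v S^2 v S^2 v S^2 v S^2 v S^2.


For a wedge of spheres, H_k (k>0) is free on one generator per sphere of dimension k.
Spheres of dimension 2: count = 18.
b_2 = 18

18


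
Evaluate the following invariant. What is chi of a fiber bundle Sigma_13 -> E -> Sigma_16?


For a fiber bundle F -> E -> B (with CW structure): chi(E) = chi(B) * chi(F).
chi(Sigma_16) = -30, chi(Sigma_13) = -24.
chi(E) = (-30) * (-24) = 720

720


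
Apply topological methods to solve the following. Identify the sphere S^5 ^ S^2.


S^m ^ S^n = S^{m+n}.
k = 5 + 2 = 7

7


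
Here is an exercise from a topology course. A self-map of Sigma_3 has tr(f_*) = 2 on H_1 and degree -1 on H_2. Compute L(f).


L(f) = tr(f_0*) - tr(f_1*) + tr(f_2*).
= 1 - (2) + (-1)
= -2

-2


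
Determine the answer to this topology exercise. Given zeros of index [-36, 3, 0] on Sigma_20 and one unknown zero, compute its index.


Poincare-Hopf: sum of indices = chi(M).
chi(Sigma_20) = 2 - 2*20 = -38.
Sum of known indices = -33.
x = chi - (sum known) = -38 - (-33) = -5

-5


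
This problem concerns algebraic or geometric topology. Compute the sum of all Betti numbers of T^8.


b_k(T^8) = C(8,k), so the sum over k is sum_k C(8,k) = 2^8.
Total = 2^8 = 256

256


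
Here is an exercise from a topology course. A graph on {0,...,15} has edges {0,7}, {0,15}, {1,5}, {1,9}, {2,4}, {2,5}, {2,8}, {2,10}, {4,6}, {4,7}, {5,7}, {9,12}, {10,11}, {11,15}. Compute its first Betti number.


b_1 = E - V + (number of components).
E = 14, V = 16, components = 4.
b_1 = 14 - 16 + 4 = 2

2


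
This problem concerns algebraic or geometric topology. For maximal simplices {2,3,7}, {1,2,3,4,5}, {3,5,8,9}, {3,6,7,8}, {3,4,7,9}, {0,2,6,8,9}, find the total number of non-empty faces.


Each maximal simplex on m vertices has 2^m - 1 nonempty faces.
Take the union (dedupe shared faces).
Total distinct faces = 90

90


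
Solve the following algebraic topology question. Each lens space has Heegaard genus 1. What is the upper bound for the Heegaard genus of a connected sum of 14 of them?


Heegaard genus satisfies g(A#B) <= g(A) + g(B).
Each lens space has g = 1.
Upper bound: 14 * 1 = 14

14


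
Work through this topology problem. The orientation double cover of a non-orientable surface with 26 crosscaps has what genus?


chi(N_26) = 2 - 26 = -24.
Double cover: chi(Sigma_g) = 2 * chi(N_26) = 2*(-24) = -48.
2 - 2g = -48, so g = (2 - (-48))/2 = 50/2 = 25

25


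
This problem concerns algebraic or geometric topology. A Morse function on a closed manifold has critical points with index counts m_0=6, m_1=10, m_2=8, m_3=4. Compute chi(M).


Morse theory: chi(M) = sum_k (-1)^k m_k where m_k = #(index-k critical points).
= (6) + (-10) + (8) + (-4) = 0

0


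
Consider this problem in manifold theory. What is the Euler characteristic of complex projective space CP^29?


CP^29 has one cell in each even dimension 0, 2, ..., 2*29 (29+1 cells total).
All cells are even-dimensional, so chi = number of cells.
chi = 29 + 1 = 30

30
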